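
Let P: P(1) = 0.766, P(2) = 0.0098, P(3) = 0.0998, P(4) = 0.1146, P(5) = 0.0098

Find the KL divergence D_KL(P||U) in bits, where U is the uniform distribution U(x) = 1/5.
1.2066 bits

U(i) = 1/5 for all i

D_KL(P||U) = Σ P(x) log₂(P(x) / (1/5))
           = Σ P(x) log₂(P(x)) + log₂(5)
           = log₂(5) - H(P)

H(P) = -Σ P(x) log₂(P(x)):
  -P(1)·log₂(P(1)) = -(0.766)·log₂(0.766) = 0.29459
  -P(2)·log₂(P(2)) = -(0.0098)·log₂(0.0098) = 0.06540
  -P(3)·log₂(P(3)) = -(0.0998)·log₂(0.0998) = 0.33182
  -P(4)·log₂(P(4)) = -(0.1146)·log₂(0.1146) = 0.35816
  -P(5)·log₂(P(5)) = -(0.0098)·log₂(0.0098) = 0.06540
H(P) = 0.29459 + 0.06540 + 0.33182 + 0.35816 + 0.06540 = 1.11537 bits

log₂(5) = 2.32193 bits

D_KL(P||U) = 2.32193 - 1.11537 = 1.20656 ≈ 1.2066 bits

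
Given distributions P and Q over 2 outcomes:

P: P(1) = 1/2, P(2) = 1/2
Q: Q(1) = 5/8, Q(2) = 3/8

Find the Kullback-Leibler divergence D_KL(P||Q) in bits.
0.0466 bits

D_KL(P||Q) = Σ P(x) log₂(P(x)/Q(x))

Computing term by term:
  P(1)·log₂(P(1)/Q(1)) = (1/2)·log₂((1/2)/(5/8)) = -0.16096
  P(2)·log₂(P(2)/Q(2)) = (1/2)·log₂((1/2)/(3/8)) = 0.20752

D_KL(P||Q) = -0.16096 + 0.20752 = 0.04656 ≈ 0.0466 bits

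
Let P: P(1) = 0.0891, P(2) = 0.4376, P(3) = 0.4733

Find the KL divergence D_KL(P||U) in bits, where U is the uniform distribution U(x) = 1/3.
0.2416 bits

U(i) = 1/3 for all i

D_KL(P||U) = Σ P(x) log₂(P(x) / (1/3))
           = Σ P(x) log₂(P(x)) + log₂(3)
           = log₂(3) - H(P)

H(P) = -Σ P(x) log₂(P(x)):
  -P(1)·log₂(P(1)) = -(0.0891)·log₂(0.0891) = 0.31082
  -P(2)·log₂(P(2)) = -(0.4376)·log₂(0.4376) = 0.52176
  -P(3)·log₂(P(3)) = -(0.4733)·log₂(0.4733) = 0.51077
H(P) = 0.31082 + 0.52176 + 0.51077 = 1.34335 bits

log₂(3) = 1.58496 bits

D_KL(P||U) = 1.58496 - 1.34335 = 0.24161 ≈ 0.2416 bits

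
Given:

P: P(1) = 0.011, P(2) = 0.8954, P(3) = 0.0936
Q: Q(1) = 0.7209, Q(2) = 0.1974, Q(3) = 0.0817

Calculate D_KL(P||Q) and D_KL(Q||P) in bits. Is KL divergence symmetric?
D_KL(P||Q) = 1.9052 bits, D_KL(Q||P) = 3.9034 bits. No, KL divergence is not symmetric.

D_KL(P||Q) = Σ P(x) log₂(P(x)/Q(x))

Computing term by term:
  P(1)·log₂(P(1)/Q(1)) = 0.011·log₂(0.011/0.7209) = -0.06638
  P(2)·log₂(P(2)/Q(2)) = 0.8954·log₂(0.8954/0.1974) = 1.95323
  P(3)·log₂(P(3)/Q(3)) = 0.0936·log₂(0.0936/0.0817) = 0.01836

D_KL(P||Q) = -0.06638 + 1.95323 + 0.01836 = 1.90521 ≈ 1.9052 bits

D_KL(Q||P) = Σ Q(x) log₂(Q(x)/P(x))

Computing term by term:
  Q(1)·log₂(Q(1)/P(1)) = 0.7209·log₂(0.7209/0.011) = 4.35007
  Q(2)·log₂(Q(2)/P(2)) = 0.1974·log₂(0.1974/0.8954) = -0.43061
  Q(3)·log₂(Q(3)/P(3)) = 0.0817·log₂(0.0817/0.0936) = -0.01603

D_KL(Q||P) = 4.35007 - 0.43061 - 0.01603 = 3.90343 ≈ 3.9034 bits

These are NOT equal (difference: 1.9982 bits). KL divergence is asymmetric: D_KL(P||Q) ≠ D_KL(Q||P) in general.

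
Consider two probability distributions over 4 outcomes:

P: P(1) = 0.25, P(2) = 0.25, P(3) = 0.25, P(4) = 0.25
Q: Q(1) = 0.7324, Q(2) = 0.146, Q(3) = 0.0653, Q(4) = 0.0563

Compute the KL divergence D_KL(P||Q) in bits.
0.8282 bits

D_KL(P||Q) = Σ P(x) log₂(P(x)/Q(x))

Computing term by term:
  P(1)·log₂(P(1)/Q(1)) = 0.25·log₂(0.25/0.7324) = -0.38768
  P(2)·log₂(P(2)/Q(2)) = 0.25·log₂(0.25/0.146) = 0.19399
  P(3)·log₂(P(3)/Q(3)) = 0.25·log₂(0.25/0.0653) = 0.48419
  P(4)·log₂(P(4)/Q(4)) = 0.25·log₂(0.25/0.0563) = 0.53768

D_KL(P||Q) = -0.38768 + 0.19399 + 0.48419 + 0.53768 = 0.82818 ≈ 0.8282 bits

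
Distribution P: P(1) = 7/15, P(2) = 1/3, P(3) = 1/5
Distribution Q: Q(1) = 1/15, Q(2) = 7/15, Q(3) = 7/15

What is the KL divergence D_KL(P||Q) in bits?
0.9038 bits

D_KL(P||Q) = Σ P(x) log₂(P(x)/Q(x))

Computing term by term:
  P(1)·log₂(P(1)/Q(1)) = (7/15)·log₂((7/15)/(1/15)) = 1.31010
  P(2)·log₂(P(2)/Q(2)) = (1/3)·log₂((1/3)/(7/15)) = -0.16181
  P(3)·log₂(P(3)/Q(3)) = (1/5)·log₂((1/5)/(7/15)) = -0.24448

D_KL(P||Q) = 1.31010 - 0.16181 - 0.24448 = 0.90381 ≈ 0.9038 bits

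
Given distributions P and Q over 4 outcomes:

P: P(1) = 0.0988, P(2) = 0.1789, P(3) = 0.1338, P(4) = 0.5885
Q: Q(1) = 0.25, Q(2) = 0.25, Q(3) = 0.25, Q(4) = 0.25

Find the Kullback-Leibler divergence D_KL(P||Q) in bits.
0.3875 bits

D_KL(P||Q) = Σ P(x) log₂(P(x)/Q(x))

Computing term by term:
  P(1)·log₂(P(1)/Q(1)) = 0.0988·log₂(0.0988/0.25) = -0.13233
  P(2)·log₂(P(2)/Q(2)) = 0.1789·log₂(0.1789/0.25) = -0.08637
  P(3)·log₂(P(3)/Q(3)) = 0.1338·log₂(0.1338/0.25) = -0.12067
  P(4)·log₂(P(4)/Q(4)) = 0.5885·log₂(0.5885/0.25) = 0.72686

D_KL(P||Q) = -0.13233 - 0.08637 - 0.12067 + 0.72686 = 0.38749 ≈ 0.3875 bits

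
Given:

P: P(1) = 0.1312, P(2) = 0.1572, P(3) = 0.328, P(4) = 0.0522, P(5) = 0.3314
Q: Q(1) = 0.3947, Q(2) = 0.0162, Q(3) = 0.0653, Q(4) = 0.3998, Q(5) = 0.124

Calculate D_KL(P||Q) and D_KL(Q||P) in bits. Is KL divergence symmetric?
D_KL(P||Q) = 1.3874 bits, D_KL(Q||P) = 1.4204 bits. No, KL divergence is not symmetric.

D_KL(P||Q) = Σ P(x) log₂(P(x)/Q(x))

Computing term by term:
  P(1)·log₂(P(1)/Q(1)) = 0.1312·log₂(0.1312/0.3947) = -0.20848
  P(2)·log₂(P(2)/Q(2)) = 0.1572·log₂(0.1572/0.0162) = 0.51539
  P(3)·log₂(P(3)/Q(3)) = 0.328·log₂(0.328/0.0653) = 0.76376
  P(4)·log₂(P(4)/Q(4)) = 0.0522·log₂(0.0522/0.3998) = -0.15332
  P(5)·log₂(P(5)/Q(5)) = 0.3314·log₂(0.3314/0.124) = 0.47000

D_KL(P||Q) = -0.20848 + 0.51539 + 0.76376 - 0.15332 + 0.47000 = 1.38735 ≈ 1.3874 bits

D_KL(Q||P) = Σ Q(x) log₂(Q(x)/P(x))

Computing term by term:
  Q(1)·log₂(Q(1)/P(1)) = 0.3947·log₂(0.3947/0.1312) = 0.62717
  Q(2)·log₂(Q(2)/P(2)) = 0.0162·log₂(0.0162/0.1572) = -0.05311
  Q(3)·log₂(Q(3)/P(3)) = 0.0653·log₂(0.0653/0.328) = -0.15205
  Q(4)·log₂(Q(4)/P(4)) = 0.3998·log₂(0.3998/0.0522) = 1.17428
  Q(5)·log₂(Q(5)/P(5)) = 0.124·log₂(0.124/0.3314) = -0.17586

D_KL(Q||P) = 0.62717 - 0.05311 - 0.15205 + 1.17428 - 0.17586 = 1.42043 ≈ 1.4204 bits

These are NOT equal (difference: 0.0330 bits). KL divergence is asymmetric: D_KL(P||Q) ≠ D_KL(Q||P) in general.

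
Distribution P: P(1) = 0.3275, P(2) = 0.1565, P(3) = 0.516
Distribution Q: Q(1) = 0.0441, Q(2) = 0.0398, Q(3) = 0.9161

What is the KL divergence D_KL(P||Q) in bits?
0.8292 bits

D_KL(P||Q) = Σ P(x) log₂(P(x)/Q(x))

Computing term by term:
  P(1)·log₂(P(1)/Q(1)) = 0.3275·log₂(0.3275/0.0441) = 0.94734
  P(2)·log₂(P(2)/Q(2)) = 0.1565·log₂(0.1565/0.0398) = 0.30914
  P(3)·log₂(P(3)/Q(3)) = 0.516·log₂(0.516/0.9161) = -0.42732

D_KL(P||Q) = 0.94734 + 0.30914 - 0.42732 = 0.82916 ≈ 0.8292 bits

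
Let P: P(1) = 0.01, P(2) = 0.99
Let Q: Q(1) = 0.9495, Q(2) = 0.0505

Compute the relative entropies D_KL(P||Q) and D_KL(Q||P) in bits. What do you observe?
D_KL(P||Q) = 4.1845 bits, D_KL(Q||P) = 6.0206 bits. The two directions give different values (D_KL(Q||P) exceeds D_KL(P||Q) by 1.8361 bits): KL divergence is asymmetric.

D_KL(P||Q) = Σ P(x) log₂(P(x)/Q(x))

Computing term by term:
  P(1)·log₂(P(1)/Q(1)) = 0.01·log₂(0.01/0.9495) = -0.06569
  P(2)·log₂(P(2)/Q(2)) = 0.99·log₂(0.99/0.0505) = 4.25014

D_KL(P||Q) = -0.06569 + 4.25014 = 4.18445 ≈ 4.1845 bits

D_KL(Q||P) = Σ Q(x) log₂(Q(x)/P(x))

Computing term by term:
  Q(1)·log₂(Q(1)/P(1)) = 0.9495·log₂(0.9495/0.01) = 6.23736
  Q(2)·log₂(Q(2)/P(2)) = 0.0505·log₂(0.0505/0.99) = -0.21680

D_KL(Q||P) = 6.23736 - 0.21680 = 6.02056 ≈ 6.0206 bits

These are NOT equal (difference: 1.8361 bits). KL divergence is asymmetric: D_KL(P||Q) ≠ D_KL(Q||P) in general.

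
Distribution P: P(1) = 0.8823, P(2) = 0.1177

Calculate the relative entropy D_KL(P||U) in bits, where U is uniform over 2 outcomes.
0.4773 bits

U(i) = 1/2 for all i

D_KL(P||U) = Σ P(x) log₂(P(x) / (1/2))
           = Σ P(x) log₂(P(x)) + log₂(2)
           = log₂(2) - H(P)

H(P) = -Σ P(x) log₂(P(x)):
  -P(1)·log₂(P(1)) = -(0.8823)·log₂(0.8823) = 0.15940
  -P(2)·log₂(P(2)) = -(0.1177)·log₂(0.1177) = 0.36332
H(P) = 0.15940 + 0.36332 = 0.52272 bits

log₂(2) = 1.00000 bits

D_KL(P||U) = 1.00000 - 0.52272 = 0.47728 ≈ 0.4773 bits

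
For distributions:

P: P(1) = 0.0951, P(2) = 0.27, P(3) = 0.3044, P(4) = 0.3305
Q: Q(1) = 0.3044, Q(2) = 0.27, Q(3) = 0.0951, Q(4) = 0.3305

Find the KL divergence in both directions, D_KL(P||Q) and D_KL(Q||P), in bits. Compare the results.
D_KL(P||Q) = 0.3513 bits, D_KL(Q||P) = 0.3513 bits. The two directions give exactly the same value for this pair.

D_KL(P||Q) = Σ P(x) log₂(P(x)/Q(x))

Computing term by term:
  P(1)·log₂(P(1)/Q(1)) = 0.0951·log₂(0.0951/0.3044) = -0.15962
  P(2)·log₂(P(2)/Q(2)) = 0.27·log₂(0.27/0.27) = 0.00000
  P(3)·log₂(P(3)/Q(3)) = 0.3044·log₂(0.3044/0.0951) = 0.51092
  P(4)·log₂(P(4)/Q(4)) = 0.3305·log₂(0.3305/0.3305) = 0.00000

D_KL(P||Q) = -0.15962 + 0.00000 + 0.51092 + 0.00000 = 0.35130 ≈ 0.3513 bits

D_KL(Q||P) = Σ Q(x) log₂(Q(x)/P(x))

Computing term by term:
  Q(1)·log₂(Q(1)/P(1)) = 0.3044·log₂(0.3044/0.0951) = 0.51092
  Q(2)·log₂(Q(2)/P(2)) = 0.27·log₂(0.27/0.27) = 0.00000
  Q(3)·log₂(Q(3)/P(3)) = 0.0951·log₂(0.0951/0.3044) = -0.15962
  Q(4)·log₂(Q(4)/P(4)) = 0.3305·log₂(0.3305/0.3305) = 0.00000

D_KL(Q||P) = 0.51092 + 0.00000 - 0.15962 + 0.00000 = 0.35130 ≈ 0.3513 bits

These ARE equal here. Q is P with outcomes relabeled (Q(1) = P(3), Q(3) = P(1)) by a relabeling that is its own inverse, so the two sums contain exactly the same terms in a different order. This is a special case — KL divergence is not symmetric in general: D_KL(P||Q) ≠ D_KL(Q||P) for most P, Q.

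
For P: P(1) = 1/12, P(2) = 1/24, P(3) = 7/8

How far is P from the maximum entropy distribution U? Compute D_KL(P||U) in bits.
0.9266 bits

U(i) = 1/3 for all i

D_KL(P||U) = Σ P(x) log₂(P(x) / (1/3))
           = Σ P(x) log₂(P(x)) + log₂(3)
           = log₂(3) - H(P)

H(P) = -Σ P(x) log₂(P(x)):
  -P(1)·log₂(P(1)) = -(1/12)·log₂(1/12) = 0.29875
  -P(2)·log₂(P(2)) = -(1/24)·log₂(1/24) = 0.19104
  -P(3)·log₂(P(3)) = -(7/8)·log₂(7/8) = 0.16856
H(P) = 0.29875 + 0.19104 + 0.16856 = 0.65835 bits

log₂(3) = 1.58496 bits

D_KL(P||U) = 1.58496 - 0.65835 = 0.92661 ≈ 0.9266 bits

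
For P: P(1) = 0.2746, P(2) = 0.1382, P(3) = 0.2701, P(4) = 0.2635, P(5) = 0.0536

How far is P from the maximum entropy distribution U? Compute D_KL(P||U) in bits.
0.1720 bits

U(i) = 1/5 for all i

D_KL(P||U) = Σ P(x) log₂(P(x) / (1/5))
           = Σ P(x) log₂(P(x)) + log₂(5)
           = log₂(5) - H(P)

H(P) = -Σ P(x) log₂(P(x)):
  -P(1)·log₂(P(1)) = -(0.2746)·log₂(0.2746) = 0.51202
  -P(2)·log₂(P(2)) = -(0.1382)·log₂(0.1382) = 0.39458
  -P(3)·log₂(P(3)) = -(0.2701)·log₂(0.2701) = 0.51007
  -P(4)·log₂(P(4)) = -(0.2635)·log₂(0.2635) = 0.50701
  -P(5)·log₂(P(5)) = -(0.0536)·log₂(0.0536) = 0.22628
H(P) = 0.51202 + 0.39458 + 0.51007 + 0.50701 + 0.22628 = 2.14996 bits

log₂(5) = 2.32193 bits

D_KL(P||U) = 2.32193 - 2.14996 = 0.17197 ≈ 0.1720 bits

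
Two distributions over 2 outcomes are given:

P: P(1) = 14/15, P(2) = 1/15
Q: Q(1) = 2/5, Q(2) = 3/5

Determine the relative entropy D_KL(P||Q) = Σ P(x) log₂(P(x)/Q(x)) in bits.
0.9296 bits

D_KL(P||Q) = Σ P(x) log₂(P(x)/Q(x))

Computing term by term:
  P(1)·log₂(P(1)/Q(1)) = (14/15)·log₂((14/15)/(2/5)) = 1.14090
  P(2)·log₂(P(2)/Q(2)) = (1/15)·log₂((1/15)/(3/5)) = -0.21133

D_KL(P||Q) = 1.14090 - 0.21133 = 0.92957 ≈ 0.9296 bits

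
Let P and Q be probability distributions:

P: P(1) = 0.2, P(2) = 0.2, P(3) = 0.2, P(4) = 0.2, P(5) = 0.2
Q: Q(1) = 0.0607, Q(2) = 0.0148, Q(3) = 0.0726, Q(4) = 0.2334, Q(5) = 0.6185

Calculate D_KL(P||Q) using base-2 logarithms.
1.0174 bits

D_KL(P||Q) = Σ P(x) log₂(P(x)/Q(x))

Computing term by term:
  P(1)·log₂(P(1)/Q(1)) = 0.2·log₂(0.2/0.0607) = 0.34405
  P(2)·log₂(P(2)/Q(2)) = 0.2·log₂(0.2/0.0148) = 0.75127
  P(3)·log₂(P(3)/Q(3)) = 0.2·log₂(0.2/0.0726) = 0.29239
  P(4)·log₂(P(4)/Q(4)) = 0.2·log₂(0.2/0.2334) = -0.04456
  P(5)·log₂(P(5)/Q(5)) = 0.2·log₂(0.2/0.6185) = -0.32575

D_KL(P||Q) = 0.34405 + 0.75127 + 0.29239 - 0.04456 - 0.32575 = 1.01740 ≈ 1.0174 bits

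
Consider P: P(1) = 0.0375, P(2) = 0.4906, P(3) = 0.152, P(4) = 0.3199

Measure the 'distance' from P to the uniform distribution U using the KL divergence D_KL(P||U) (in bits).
0.3792 bits

U(i) = 1/4 for all i

D_KL(P||U) = Σ P(x) log₂(P(x) / (1/4))
           = Σ P(x) log₂(P(x)) + log₂(4)
           = log₂(4) - H(P)

H(P) = -Σ P(x) log₂(P(x)):
  -P(1)·log₂(P(1)) = -(0.0375)·log₂(0.0375) = 0.17764
  -P(2)·log₂(P(2)) = -(0.4906)·log₂(0.4906) = 0.50403
  -P(3)·log₂(P(3)) = -(0.152)·log₂(0.152) = 0.41311
  -P(4)·log₂(P(4)) = -(0.3199)·log₂(0.3199) = 0.52601
H(P) = 0.17764 + 0.50403 + 0.41311 + 0.52601 = 1.62079 bits

log₂(4) = 2.00000 bits

D_KL(P||U) = 2.00000 - 1.62079 = 0.37921 ≈ 0.3792 bits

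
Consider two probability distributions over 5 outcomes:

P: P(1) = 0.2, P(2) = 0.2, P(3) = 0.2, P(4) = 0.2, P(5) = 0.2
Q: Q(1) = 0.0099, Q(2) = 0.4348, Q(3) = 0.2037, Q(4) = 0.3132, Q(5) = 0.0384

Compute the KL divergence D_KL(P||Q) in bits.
0.9847 bits

D_KL(P||Q) = Σ P(x) log₂(P(x)/Q(x))

Computing term by term:
  P(1)·log₂(P(1)/Q(1)) = 0.2·log₂(0.2/0.0099) = 0.86729
  P(2)·log₂(P(2)/Q(2)) = 0.2·log₂(0.2/0.4348) = -0.22407
  P(3)·log₂(P(3)/Q(3)) = 0.2·log₂(0.2/0.2037) = -0.00529
  P(4)·log₂(P(4)/Q(4)) = 0.2·log₂(0.2/0.3132) = -0.12942
  P(5)·log₂(P(5)/Q(5)) = 0.2·log₂(0.2/0.0384) = 0.47616

D_KL(P||Q) = 0.86729 - 0.22407 - 0.00529 - 0.12942 + 0.47616 = 0.98467 ≈ 0.9847 bits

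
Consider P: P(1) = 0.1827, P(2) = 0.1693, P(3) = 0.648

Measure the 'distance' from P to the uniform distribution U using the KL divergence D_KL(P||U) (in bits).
0.2975 bits

U(i) = 1/3 for all i

D_KL(P||U) = Σ P(x) log₂(P(x) / (1/3))
           = Σ P(x) log₂(P(x)) + log₂(3)
           = log₂(3) - H(P)

H(P) = -Σ P(x) log₂(P(x)):
  -P(1)·log₂(P(1)) = -(0.1827)·log₂(0.1827) = 0.44806
  -P(2)·log₂(P(2)) = -(0.1693)·log₂(0.1693) = 0.43381
  -P(3)·log₂(P(3)) = -(0.648)·log₂(0.648) = 0.40561
H(P) = 0.44806 + 0.43381 + 0.40561 = 1.28748 bits

log₂(3) = 1.58496 bits

D_KL(P||U) = 1.58496 - 1.28748 = 0.29748 ≈ 0.2975 bits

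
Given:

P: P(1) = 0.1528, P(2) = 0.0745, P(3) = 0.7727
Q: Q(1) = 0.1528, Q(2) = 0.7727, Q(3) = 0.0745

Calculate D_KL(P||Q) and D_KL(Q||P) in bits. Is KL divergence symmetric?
D_KL(P||Q) = 2.3561 bits, D_KL(Q||P) = 2.3561 bits. The two values coincide for this particular pair, but no — KL divergence is not symmetric in general.

D_KL(P||Q) = Σ P(x) log₂(P(x)/Q(x))

Computing term by term:
  P(1)·log₂(P(1)/Q(1)) = 0.1528·log₂(0.1528/0.1528) = 0.00000
  P(2)·log₂(P(2)/Q(2)) = 0.0745·log₂(0.0745/0.7727) = -0.25141
  P(3)·log₂(P(3)/Q(3)) = 0.7727·log₂(0.7727/0.0745) = 2.60755

D_KL(P||Q) = 0.00000 - 0.25141 + 2.60755 = 2.35614 ≈ 2.3561 bits

D_KL(Q||P) = Σ Q(x) log₂(Q(x)/P(x))

Computing term by term:
  Q(1)·log₂(Q(1)/P(1)) = 0.1528·log₂(0.1528/0.1528) = 0.00000
  Q(2)·log₂(Q(2)/P(2)) = 0.7727·log₂(0.7727/0.0745) = 2.60755
  Q(3)·log₂(Q(3)/P(3)) = 0.0745·log₂(0.0745/0.7727) = -0.25141

D_KL(Q||P) = 0.00000 + 2.60755 - 0.25141 = 2.35614 ≈ 2.3561 bits

These ARE equal here. Q is P with outcomes relabeled (Q(2) = P(3), Q(3) = P(2)) by a relabeling that is its own inverse, so the two sums contain exactly the same terms in a different order. This is a special case — KL divergence is not symmetric in general: D_KL(P||Q) ≠ D_KL(Q||P) for most P, Q.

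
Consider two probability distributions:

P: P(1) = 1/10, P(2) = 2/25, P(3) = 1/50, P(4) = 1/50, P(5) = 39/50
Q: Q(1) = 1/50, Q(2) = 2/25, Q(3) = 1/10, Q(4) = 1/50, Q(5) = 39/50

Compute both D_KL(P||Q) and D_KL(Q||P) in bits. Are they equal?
D_KL(P||Q) = 0.1858 bits, D_KL(Q||P) = 0.1858 bits. Yes, in this case they are equal (although KL divergence is not symmetric in general).

D_KL(P||Q) = Σ P(x) log₂(P(x)/Q(x))

Computing term by term:
  P(1)·log₂(P(1)/Q(1)) = (1/10)·log₂((1/10)/(1/50)) = 0.23219
  P(2)·log₂(P(2)/Q(2)) = (2/25)·log₂((2/25)/(2/25)) = 0.00000
  P(3)·log₂(P(3)/Q(3)) = (1/50)·log₂((1/50)/(1/10)) = -0.04644
  P(4)·log₂(P(4)/Q(4)) = (1/50)·log₂((1/50)/(1/50)) = 0.00000
  P(5)·log₂(P(5)/Q(5)) = (39/50)·log₂((39/50)/(39/50)) = 0.00000

D_KL(P||Q) = 0.23219 + 0.00000 - 0.04644 + 0.00000 + 0.00000 = 0.18575 ≈ 0.1858 bits

D_KL(Q||P) = Σ Q(x) log₂(Q(x)/P(x))

Computing term by term:
  Q(1)·log₂(Q(1)/P(1)) = (1/50)·log₂((1/50)/(1/10)) = -0.04644
  Q(2)·log₂(Q(2)/P(2)) = (2/25)·log₂((2/25)/(2/25)) = 0.00000
  Q(3)·log₂(Q(3)/P(3)) = (1/10)·log₂((1/10)/(1/50)) = 0.23219
  Q(4)·log₂(Q(4)/P(4)) = (1/50)·log₂((1/50)/(1/50)) = 0.00000
  Q(5)·log₂(Q(5)/P(5)) = (39/50)·log₂((39/50)/(39/50)) = 0.00000

D_KL(Q||P) = -0.04644 + 0.00000 + 0.23219 + 0.00000 + 0.00000 = 0.18575 ≈ 0.1858 bits

These ARE equal here. Q is P with outcomes relabeled (Q(1) = P(3), Q(3) = P(1)) by a relabeling that is its own inverse, so the two sums contain exactly the same terms in a different order. This is a special case — KL divergence is not symmetric in general: D_KL(P||Q) ≠ D_KL(Q||P) for most P, Q.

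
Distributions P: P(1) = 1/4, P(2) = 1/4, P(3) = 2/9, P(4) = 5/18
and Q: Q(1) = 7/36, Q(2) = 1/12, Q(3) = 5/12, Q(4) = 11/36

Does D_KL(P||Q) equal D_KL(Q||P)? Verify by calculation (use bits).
D_KL(P||Q) = 0.2472 bits, D_KL(Q||P) = 0.2173 bits. No — D_KL(P||Q) ≠ D_KL(Q||P) for this pair.

D_KL(P||Q) = Σ P(x) log₂(P(x)/Q(x))

Computing term by term:
  P(1)·log₂(P(1)/Q(1)) = (1/4)·log₂((1/4)/(7/36)) = 0.09064
  P(2)·log₂(P(2)/Q(2)) = (1/4)·log₂((1/4)/(1/12)) = 0.39624
  P(3)·log₂(P(3)/Q(3)) = (2/9)·log₂((2/9)/(5/12)) = -0.20153
  P(4)·log₂(P(4)/Q(4)) = (5/18)·log₂((5/18)/(11/36)) = -0.03820

D_KL(P||Q) = 0.09064 + 0.39624 - 0.20153 - 0.03820 = 0.24715 ≈ 0.2472 bits

D_KL(Q||P) = Σ Q(x) log₂(Q(x)/P(x))

Computing term by term:
  Q(1)·log₂(Q(1)/P(1)) = (7/36)·log₂((7/36)/(1/4)) = -0.07050
  Q(2)·log₂(Q(2)/P(2)) = (1/12)·log₂((1/12)/(1/4)) = -0.13208
  Q(3)·log₂(Q(3)/P(3)) = (5/12)·log₂((5/12)/(2/9)) = 0.37787
  Q(4)·log₂(Q(4)/P(4)) = (11/36)·log₂((11/36)/(5/18)) = 0.04201

D_KL(Q||P) = -0.07050 - 0.13208 + 0.37787 + 0.04201 = 0.21730 ≈ 0.2173 bits

These are NOT equal (difference: 0.0299 bits). KL divergence is asymmetric: D_KL(P||Q) ≠ D_KL(Q||P) in general.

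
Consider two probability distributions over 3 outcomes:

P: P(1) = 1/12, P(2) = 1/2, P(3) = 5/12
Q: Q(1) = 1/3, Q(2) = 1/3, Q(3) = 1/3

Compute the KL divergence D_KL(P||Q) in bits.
0.2600 bits

D_KL(P||Q) = Σ P(x) log₂(P(x)/Q(x))

Computing term by term:
  P(1)·log₂(P(1)/Q(1)) = (1/12)·log₂((1/12)/(1/3)) = -0.16667
  P(2)·log₂(P(2)/Q(2)) = (1/2)·log₂((1/2)/(1/3)) = 0.29248
  P(3)·log₂(P(3)/Q(3)) = (5/12)·log₂((5/12)/(1/3)) = 0.13414

D_KL(P||Q) = -0.16667 + 0.29248 + 0.13414 = 0.25995 ≈ 0.2600 bits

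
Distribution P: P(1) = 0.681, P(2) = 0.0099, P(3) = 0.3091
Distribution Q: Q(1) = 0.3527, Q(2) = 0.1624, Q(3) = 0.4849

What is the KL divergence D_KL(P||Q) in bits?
0.4057 bits

D_KL(P||Q) = Σ P(x) log₂(P(x)/Q(x))

Computing term by term:
  P(1)·log₂(P(1)/Q(1)) = 0.681·log₂(0.681/0.3527) = 0.64641
  P(2)·log₂(P(2)/Q(2)) = 0.0099·log₂(0.0099/0.1624) = -0.03996
  P(3)·log₂(P(3)/Q(3)) = 0.3091·log₂(0.3091/0.4849) = -0.20080

D_KL(P||Q) = 0.64641 - 0.03996 - 0.20080 = 0.40565 ≈ 0.4057 bits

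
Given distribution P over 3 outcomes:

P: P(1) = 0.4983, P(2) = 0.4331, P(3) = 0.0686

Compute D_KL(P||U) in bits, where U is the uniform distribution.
0.2962 bits

U(i) = 1/3 for all i

D_KL(P||U) = Σ P(x) log₂(P(x) / (1/3))
           = Σ P(x) log₂(P(x)) + log₂(3)
           = log₂(3) - H(P)

H(P) = -Σ P(x) log₂(P(x)):
  -P(1)·log₂(P(1)) = -(0.4983)·log₂(0.4983) = 0.50075
  -P(2)·log₂(P(2)) = -(0.4331)·log₂(0.4331) = 0.52285
  -P(3)·log₂(P(3)) = -(0.0686)·log₂(0.0686) = 0.26518
H(P) = 0.50075 + 0.52285 + 0.26518 = 1.28878 bits

log₂(3) = 1.58496 bits

D_KL(P||U) = 1.58496 - 1.28878 = 0.29618 ≈ 0.2962 bits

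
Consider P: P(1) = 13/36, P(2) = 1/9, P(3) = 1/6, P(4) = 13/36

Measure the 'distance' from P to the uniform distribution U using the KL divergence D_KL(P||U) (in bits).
0.1557 bits

U(i) = 1/4 for all i

D_KL(P||U) = Σ P(x) log₂(P(x) / (1/4))
           = Σ P(x) log₂(P(x)) + log₂(4)
           = log₂(4) - H(P)

H(P) = -Σ P(x) log₂(P(x)):
  -P(1)·log₂(P(1)) = -(13/36)·log₂(13/36) = 0.53065
  -P(2)·log₂(P(2)) = -(1/9)·log₂(1/9) = 0.35221
  -P(3)·log₂(P(3)) = -(1/6)·log₂(1/6) = 0.43083
  -P(4)·log₂(P(4)) = -(13/36)·log₂(13/36) = 0.53065
H(P) = 0.53065 + 0.35221 + 0.43083 + 0.53065 = 1.84434 bits

log₂(4) = 2.00000 bits

D_KL(P||U) = 2.00000 - 1.84434 = 0.15566 ≈ 0.1557 bits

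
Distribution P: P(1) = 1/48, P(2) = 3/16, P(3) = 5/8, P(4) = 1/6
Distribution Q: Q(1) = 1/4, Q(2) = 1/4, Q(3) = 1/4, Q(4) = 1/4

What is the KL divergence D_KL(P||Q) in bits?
0.5762 bits

D_KL(P||Q) = Σ P(x) log₂(P(x)/Q(x))

Computing term by term:
  P(1)·log₂(P(1)/Q(1)) = (1/48)·log₂((1/48)/(1/4)) = -0.07469
  P(2)·log₂(P(2)/Q(2)) = (3/16)·log₂((3/16)/(1/4)) = -0.07782
  P(3)·log₂(P(3)/Q(3)) = (5/8)·log₂((5/8)/(1/4)) = 0.82621
  P(4)·log₂(P(4)/Q(4)) = (1/6)·log₂((1/6)/(1/4)) = -0.09749

D_KL(P||Q) = -0.07469 - 0.07782 + 0.82621 - 0.09749 = 0.57621 ≈ 0.5762 bits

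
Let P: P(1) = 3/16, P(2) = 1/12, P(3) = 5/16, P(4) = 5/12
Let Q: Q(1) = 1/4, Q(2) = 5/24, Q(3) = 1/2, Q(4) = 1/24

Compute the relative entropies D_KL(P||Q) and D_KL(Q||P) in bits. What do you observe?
D_KL(P||Q) = 0.9843 bits, D_KL(Q||P) = 0.5798 bits. The two directions give different values (D_KL(P||Q) exceeds D_KL(Q||P) by 0.4045 bits): KL divergence is asymmetric.

D_KL(P||Q) = Σ P(x) log₂(P(x)/Q(x))

Computing term by term:
  P(1)·log₂(P(1)/Q(1)) = (3/16)·log₂((3/16)/(1/4)) = -0.07782
  P(2)·log₂(P(2)/Q(2)) = (1/12)·log₂((1/12)/(5/24)) = -0.11016
  P(3)·log₂(P(3)/Q(3)) = (5/16)·log₂((5/16)/(1/2)) = -0.21190
  P(4)·log₂(P(4)/Q(4)) = (5/12)·log₂((5/12)/(1/24)) = 1.38414

D_KL(P||Q) = -0.07782 - 0.11016 - 0.21190 + 1.38414 = 0.98426 ≈ 0.9843 bits

D_KL(Q||P) = Σ Q(x) log₂(Q(x)/P(x))

Computing term by term:
  Q(1)·log₂(Q(1)/P(1)) = (1/4)·log₂((1/4)/(3/16)) = 0.10376
  Q(2)·log₂(Q(2)/P(2)) = (5/24)·log₂((5/24)/(1/12)) = 0.27540
  Q(3)·log₂(Q(3)/P(3)) = (1/2)·log₂((1/2)/(5/16)) = 0.33904
  Q(4)·log₂(Q(4)/P(4)) = (1/24)·log₂((1/24)/(5/12)) = -0.13841

D_KL(Q||P) = 0.10376 + 0.27540 + 0.33904 - 0.13841 = 0.57979 ≈ 0.5798 bits

These are NOT equal (difference: 0.4045 bits). KL divergence is asymmetric: D_KL(P||Q) ≠ D_KL(Q||P) in general.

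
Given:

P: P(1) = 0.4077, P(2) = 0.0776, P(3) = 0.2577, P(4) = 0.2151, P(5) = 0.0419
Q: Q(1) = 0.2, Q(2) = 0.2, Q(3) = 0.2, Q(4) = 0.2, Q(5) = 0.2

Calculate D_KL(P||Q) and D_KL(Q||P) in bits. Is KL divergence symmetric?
D_KL(P||Q) = 0.3353 bits, D_KL(Q||P) = 0.4245 bits. No, KL divergence is not symmetric.

D_KL(P||Q) = Σ P(x) log₂(P(x)/Q(x))

Computing term by term:
  P(1)·log₂(P(1)/Q(1)) = 0.4077·log₂(0.4077/0.2) = 0.41891
  P(2)·log₂(P(2)/Q(2)) = 0.0776·log₂(0.0776/0.2) = -0.10599
  P(3)·log₂(P(3)/Q(3)) = 0.2577·log₂(0.2577/0.2) = 0.09424
  P(4)·log₂(P(4)/Q(4)) = 0.2151·log₂(0.2151/0.2) = 0.02259
  P(5)·log₂(P(5)/Q(5)) = 0.0419·log₂(0.0419/0.2) = -0.09448

D_KL(P||Q) = 0.41891 - 0.10599 + 0.09424 + 0.02259 - 0.09448 = 0.33527 ≈ 0.3353 bits

D_KL(Q||P) = Σ Q(x) log₂(Q(x)/P(x))

Computing term by term:
  Q(1)·log₂(Q(1)/P(1)) = 0.2·log₂(0.2/0.4077) = -0.20550
  Q(2)·log₂(Q(2)/P(2)) = 0.2·log₂(0.2/0.0776) = 0.27317
  Q(3)·log₂(Q(3)/P(3)) = 0.2·log₂(0.2/0.2577) = -0.07314
  Q(4)·log₂(Q(4)/P(4)) = 0.2·log₂(0.2/0.2151) = -0.02100
  Q(5)·log₂(Q(5)/P(5)) = 0.2·log₂(0.2/0.0419) = 0.45100

D_KL(Q||P) = -0.20550 + 0.27317 - 0.07314 - 0.02100 + 0.45100 = 0.42453 ≈ 0.4245 bits

These are NOT equal (difference: 0.0892 bits). KL divergence is asymmetric: D_KL(P||Q) ≠ D_KL(Q||P) in general.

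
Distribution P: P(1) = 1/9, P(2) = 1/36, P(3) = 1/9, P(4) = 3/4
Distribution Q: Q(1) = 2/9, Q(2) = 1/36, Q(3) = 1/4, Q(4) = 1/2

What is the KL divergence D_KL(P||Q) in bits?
0.1976 bits

D_KL(P||Q) = Σ P(x) log₂(P(x)/Q(x))

Computing term by term:
  P(1)·log₂(P(1)/Q(1)) = (1/9)·log₂((1/9)/(2/9)) = -0.11111
  P(2)·log₂(P(2)/Q(2)) = (1/36)·log₂((1/36)/(1/36)) = 0.00000
  P(3)·log₂(P(3)/Q(3)) = (1/9)·log₂((1/9)/(1/4)) = -0.12999
  P(4)·log₂(P(4)/Q(4)) = (3/4)·log₂((3/4)/(1/2)) = 0.43872

D_KL(P||Q) = -0.11111 + 0.00000 - 0.12999 + 0.43872 = 0.19762 ≈ 0.1976 bits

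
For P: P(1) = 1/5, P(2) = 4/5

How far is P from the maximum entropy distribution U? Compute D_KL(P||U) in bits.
0.2781 bits

U(i) = 1/2 for all i

D_KL(P||U) = Σ P(x) log₂(P(x) / (1/2))
           = Σ P(x) log₂(P(x)) + log₂(2)
           = log₂(2) - H(P)

H(P) = -Σ P(x) log₂(P(x)):
  -P(1)·log₂(P(1)) = -(1/5)·log₂(1/5) = 0.46439
  -P(2)·log₂(P(2)) = -(4/5)·log₂(4/5) = 0.25754
H(P) = 0.46439 + 0.25754 = 0.72193 bits

log₂(2) = 1.00000 bits

D_KL(P||U) = 1.00000 - 0.72193 = 0.27807 ≈ 0.2781 bits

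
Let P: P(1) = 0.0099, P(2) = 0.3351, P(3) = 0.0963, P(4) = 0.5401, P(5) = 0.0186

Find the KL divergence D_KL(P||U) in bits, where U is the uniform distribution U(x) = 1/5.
0.8154 bits

U(i) = 1/5 for all i

D_KL(P||U) = Σ P(x) log₂(P(x) / (1/5))
           = Σ P(x) log₂(P(x)) + log₂(5)
           = log₂(5) - H(P)

H(P) = -Σ P(x) log₂(P(x)):
  -P(1)·log₂(P(1)) = -(0.0099)·log₂(0.0099) = 0.06592
  -P(2)·log₂(P(2)) = -(0.3351)·log₂(0.3351) = 0.52857
  -P(3)·log₂(P(3)) = -(0.0963)·log₂(0.0963) = 0.32514
  -P(4)·log₂(P(4)) = -(0.5401)·log₂(0.5401) = 0.47999
  -P(5)·log₂(P(5)) = -(0.0186)·log₂(0.0186) = 0.10692
H(P) = 0.06592 + 0.52857 + 0.32514 + 0.47999 + 0.10692 = 1.50654 bits

log₂(5) = 2.32193 bits

D_KL(P||U) = 2.32193 - 1.50654 = 0.81539 ≈ 0.8154 bits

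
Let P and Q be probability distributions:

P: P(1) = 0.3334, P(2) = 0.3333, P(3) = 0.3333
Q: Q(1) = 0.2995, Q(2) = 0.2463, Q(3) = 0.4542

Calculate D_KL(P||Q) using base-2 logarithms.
0.0482 bits

D_KL(P||Q) = Σ P(x) log₂(P(x)/Q(x))

Computing term by term:
  P(1)·log₂(P(1)/Q(1)) = 0.3334·log₂(0.3334/0.2995) = 0.05158
  P(2)·log₂(P(2)/Q(2)) = 0.3333·log₂(0.3333/0.2463) = 0.14545
  P(3)·log₂(P(3)/Q(3)) = 0.3333·log₂(0.3333/0.4542) = -0.14882

D_KL(P||Q) = 0.05158 + 0.14545 - 0.14882 = 0.04821 ≈ 0.0482 bits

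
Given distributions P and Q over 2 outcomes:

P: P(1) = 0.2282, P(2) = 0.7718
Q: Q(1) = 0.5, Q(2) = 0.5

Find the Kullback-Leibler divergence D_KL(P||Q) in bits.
0.2251 bits

D_KL(P||Q) = Σ P(x) log₂(P(x)/Q(x))

Computing term by term:
  P(1)·log₂(P(1)/Q(1)) = 0.2282·log₂(0.2282/0.5) = -0.25824
  P(2)·log₂(P(2)/Q(2)) = 0.7718·log₂(0.7718/0.5) = 0.48338

D_KL(P||Q) = -0.25824 + 0.48338 = 0.22514 ≈ 0.2251 bits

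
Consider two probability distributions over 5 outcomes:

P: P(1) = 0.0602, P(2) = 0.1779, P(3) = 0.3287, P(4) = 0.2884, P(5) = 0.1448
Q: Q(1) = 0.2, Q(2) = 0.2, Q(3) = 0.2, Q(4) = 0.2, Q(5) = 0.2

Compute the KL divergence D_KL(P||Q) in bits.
0.1861 bits

D_KL(P||Q) = Σ P(x) log₂(P(x)/Q(x))

Computing term by term:
  P(1)·log₂(P(1)/Q(1)) = 0.0602·log₂(0.0602/0.2) = -0.10428
  P(2)·log₂(P(2)/Q(2)) = 0.1779·log₂(0.1779/0.2) = -0.03005
  P(3)·log₂(P(3)/Q(3)) = 0.3287·log₂(0.3287/0.2) = 0.23560
  P(4)·log₂(P(4)/Q(4)) = 0.2884·log₂(0.2884/0.2) = 0.15230
  P(5)·log₂(P(5)/Q(5)) = 0.1448·log₂(0.1448/0.2) = -0.06747

D_KL(P||Q) = -0.10428 - 0.03005 + 0.23560 + 0.15230 - 0.06747 = 0.18610 ≈ 0.1861 bits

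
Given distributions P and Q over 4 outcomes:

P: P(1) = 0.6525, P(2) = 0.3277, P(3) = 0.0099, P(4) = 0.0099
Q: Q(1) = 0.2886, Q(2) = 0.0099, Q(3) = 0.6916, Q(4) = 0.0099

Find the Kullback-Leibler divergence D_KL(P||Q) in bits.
2.3618 bits

D_KL(P||Q) = Σ P(x) log₂(P(x)/Q(x))

Computing term by term:
  P(1)·log₂(P(1)/Q(1)) = 0.6525·log₂(0.6525/0.2886) = 0.76793
  P(2)·log₂(P(2)/Q(2)) = 0.3277·log₂(0.3277/0.0099) = 1.65449
  P(3)·log₂(P(3)/Q(3)) = 0.0099·log₂(0.0099/0.6916) = -0.06065
  P(4)·log₂(P(4)/Q(4)) = 0.0099·log₂(0.0099/0.0099) = 0.00000

D_KL(P||Q) = 0.76793 + 1.65449 - 0.06065 + 0.00000 = 2.36177 ≈ 2.3618 bits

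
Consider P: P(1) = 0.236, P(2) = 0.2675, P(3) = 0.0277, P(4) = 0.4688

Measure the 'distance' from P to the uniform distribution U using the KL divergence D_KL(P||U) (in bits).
0.3438 bits

U(i) = 1/4 for all i

D_KL(P||U) = Σ P(x) log₂(P(x) / (1/4))
           = Σ P(x) log₂(P(x)) + log₂(4)
           = log₂(4) - H(P)

H(P) = -Σ P(x) log₂(P(x)):
  -P(1)·log₂(P(1)) = -(0.236)·log₂(0.236) = 0.49162
  -P(2)·log₂(P(2)) = -(0.2675)·log₂(0.2675) = 0.50889
  -P(3)·log₂(P(3)) = -(0.0277)·log₂(0.0277) = 0.14332
  -P(4)·log₂(P(4)) = -(0.4688)·log₂(0.4688) = 0.51238
H(P) = 0.49162 + 0.50889 + 0.14332 + 0.51238 = 1.65621 bits

log₂(4) = 2.00000 bits

D_KL(P||U) = 2.00000 - 1.65621 = 0.34379 ≈ 0.3438 bits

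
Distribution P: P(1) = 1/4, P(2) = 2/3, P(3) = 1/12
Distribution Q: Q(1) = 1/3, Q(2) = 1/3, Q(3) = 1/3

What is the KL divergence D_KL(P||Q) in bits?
0.3962 bits

D_KL(P||Q) = Σ P(x) log₂(P(x)/Q(x))

Computing term by term:
  P(1)·log₂(P(1)/Q(1)) = (1/4)·log₂((1/4)/(1/3)) = -0.10376
  P(2)·log₂(P(2)/Q(2)) = (2/3)·log₂((2/3)/(1/3)) = 0.66667
  P(3)·log₂(P(3)/Q(3)) = (1/12)·log₂((1/12)/(1/3)) = -0.16667

D_KL(P||Q) = -0.10376 + 0.66667 - 0.16667 = 0.39624 ≈ 0.3962 bits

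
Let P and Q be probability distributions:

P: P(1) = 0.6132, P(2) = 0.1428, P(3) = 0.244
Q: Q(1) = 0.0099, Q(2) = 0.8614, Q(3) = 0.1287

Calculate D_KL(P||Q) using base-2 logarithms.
3.5052 bits

D_KL(P||Q) = Σ P(x) log₂(P(x)/Q(x))

Computing term by term:
  P(1)·log₂(P(1)/Q(1)) = 0.6132·log₂(0.6132/0.0099) = 3.65025
  P(2)·log₂(P(2)/Q(2)) = 0.1428·log₂(0.1428/0.8614) = -0.37024
  P(3)·log₂(P(3)/Q(3)) = 0.244·log₂(0.244/0.1287) = 0.22518

D_KL(P||Q) = 3.65025 - 0.37024 + 0.22518 = 3.50519 ≈ 3.5052 bits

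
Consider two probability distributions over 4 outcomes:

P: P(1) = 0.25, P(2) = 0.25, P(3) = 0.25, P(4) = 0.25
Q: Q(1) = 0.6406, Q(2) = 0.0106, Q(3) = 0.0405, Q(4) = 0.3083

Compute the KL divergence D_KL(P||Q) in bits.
1.3815 bits

D_KL(P||Q) = Σ P(x) log₂(P(x)/Q(x))

Computing term by term:
  P(1)·log₂(P(1)/Q(1)) = 0.25·log₂(0.25/0.6406) = -0.33937
  P(2)·log₂(P(2)/Q(2)) = 0.25·log₂(0.25/0.0106) = 1.13995
  P(3)·log₂(P(3)/Q(3)) = 0.25·log₂(0.25/0.0405) = 0.65648
  P(4)·log₂(P(4)/Q(4)) = 0.25·log₂(0.25/0.3083) = -0.07560

D_KL(P||Q) = -0.33937 + 1.13995 + 0.65648 - 0.07560 = 1.38146 ≈ 1.3815 bits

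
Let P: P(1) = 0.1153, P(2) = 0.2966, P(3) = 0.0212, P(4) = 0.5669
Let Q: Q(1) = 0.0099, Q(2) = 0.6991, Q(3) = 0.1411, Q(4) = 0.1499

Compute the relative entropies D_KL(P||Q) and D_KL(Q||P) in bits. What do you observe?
D_KL(P||Q) = 1.0714 bits, D_KL(Q||P) = 0.9279 bits. The two directions give different values (D_KL(P||Q) exceeds D_KL(Q||P) by 0.1435 bits): KL divergence is asymmetric.

D_KL(P||Q) = Σ P(x) log₂(P(x)/Q(x))

Computing term by term:
  P(1)·log₂(P(1)/Q(1)) = 0.1153·log₂(0.1153/0.0099) = 0.40837
  P(2)·log₂(P(2)/Q(2)) = 0.2966·log₂(0.2966/0.6991) = -0.36689
  P(3)·log₂(P(3)/Q(3)) = 0.0212·log₂(0.0212/0.1411) = -0.05797
  P(4)·log₂(P(4)/Q(4)) = 0.5669·log₂(0.5669/0.1499) = 1.08793

D_KL(P||Q) = 0.40837 - 0.36689 - 0.05797 + 1.08793 = 1.07144 ≈ 1.0714 bits

D_KL(Q||P) = Σ Q(x) log₂(Q(x)/P(x))

Computing term by term:
  Q(1)·log₂(Q(1)/P(1)) = 0.0099·log₂(0.0099/0.1153) = -0.03506
  Q(2)·log₂(Q(2)/P(2)) = 0.6991·log₂(0.6991/0.2966) = 0.86477
  Q(3)·log₂(Q(3)/P(3)) = 0.1411·log₂(0.1411/0.0212) = 0.38585
  Q(4)·log₂(Q(4)/P(4)) = 0.1499·log₂(0.1499/0.5669) = -0.28767

D_KL(Q||P) = -0.03506 + 0.86477 + 0.38585 - 0.28767 = 0.92789 ≈ 0.9279 bits

These are NOT equal (difference: 0.1435 bits). KL divergence is asymmetric: D_KL(P||Q) ≠ D_KL(Q||P) in general.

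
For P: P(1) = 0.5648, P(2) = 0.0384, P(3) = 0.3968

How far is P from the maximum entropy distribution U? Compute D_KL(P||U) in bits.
0.4097 bits

U(i) = 1/3 for all i

D_KL(P||U) = Σ P(x) log₂(P(x) / (1/3))
           = Σ P(x) log₂(P(x)) + log₂(3)
           = log₂(3) - H(P)

H(P) = -Σ P(x) log₂(P(x)):
  -P(1)·log₂(P(1)) = -(0.5648)·log₂(0.5648) = 0.46550
  -P(2)·log₂(P(2)) = -(0.0384)·log₂(0.0384) = 0.18059
  -P(3)·log₂(P(3)) = -(0.3968)·log₂(0.3968) = 0.52914
H(P) = 0.46550 + 0.18059 + 0.52914 = 1.17523 bits

log₂(3) = 1.58496 bits

D_KL(P||U) = 1.58496 - 1.17523 = 0.40973 ≈ 0.4097 bits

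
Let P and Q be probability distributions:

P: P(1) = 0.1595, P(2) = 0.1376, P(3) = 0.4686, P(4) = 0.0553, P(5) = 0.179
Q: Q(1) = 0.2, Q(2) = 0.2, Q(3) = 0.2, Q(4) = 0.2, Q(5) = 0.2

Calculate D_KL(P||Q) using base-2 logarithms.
0.3181 bits

D_KL(P||Q) = Σ P(x) log₂(P(x)/Q(x))

Computing term by term:
  P(1)·log₂(P(1)/Q(1)) = 0.1595·log₂(0.1595/0.2) = -0.05207
  P(2)·log₂(P(2)/Q(2)) = 0.1376·log₂(0.1376/0.2) = -0.07424
  P(3)·log₂(P(3)/Q(3)) = 0.4686·log₂(0.4686/0.2) = 0.57561
  P(4)·log₂(P(4)/Q(4)) = 0.0553·log₂(0.0553/0.2) = -0.10256
  P(5)·log₂(P(5)/Q(5)) = 0.179·log₂(0.179/0.2) = -0.02865

D_KL(P||Q) = -0.05207 - 0.07424 + 0.57561 - 0.10256 - 0.02865 = 0.31809 ≈ 0.3181 bits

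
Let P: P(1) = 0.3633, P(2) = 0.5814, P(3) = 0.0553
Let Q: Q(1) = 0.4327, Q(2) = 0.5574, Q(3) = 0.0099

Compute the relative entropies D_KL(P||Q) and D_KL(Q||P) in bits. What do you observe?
D_KL(P||Q) = 0.0810 bits, D_KL(Q||P) = 0.0507 bits. The two directions give different values (D_KL(P||Q) exceeds D_KL(Q||P) by 0.0303 bits): KL divergence is asymmetric.

D_KL(P||Q) = Σ P(x) log₂(P(x)/Q(x))

Computing term by term:
  P(1)·log₂(P(1)/Q(1)) = 0.3633·log₂(0.3633/0.4327) = -0.09163
  P(2)·log₂(P(2)/Q(2)) = 0.5814·log₂(0.5814/0.5574) = 0.03536
  P(3)·log₂(P(3)/Q(3)) = 0.0553·log₂(0.0553/0.0099) = 0.13724

D_KL(P||Q) = -0.09163 + 0.03536 + 0.13724 = 0.08097 ≈ 0.0810 bits

D_KL(Q||P) = Σ Q(x) log₂(Q(x)/P(x))

Computing term by term:
  Q(1)·log₂(Q(1)/P(1)) = 0.4327·log₂(0.4327/0.3633) = 0.10913
  Q(2)·log₂(Q(2)/P(2)) = 0.5574·log₂(0.5574/0.5814) = -0.03390
  Q(3)·log₂(Q(3)/P(3)) = 0.0099·log₂(0.0099/0.0553) = -0.02457

D_KL(Q||P) = 0.10913 - 0.03390 - 0.02457 = 0.05066 ≈ 0.0507 bits

These are NOT equal (difference: 0.0303 bits). KL divergence is asymmetric: D_KL(P||Q) ≠ D_KL(Q||P) in general.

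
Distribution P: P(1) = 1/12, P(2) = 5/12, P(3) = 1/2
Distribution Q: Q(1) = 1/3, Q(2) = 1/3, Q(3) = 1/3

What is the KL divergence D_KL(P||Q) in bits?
0.2600 bits

D_KL(P||Q) = Σ P(x) log₂(P(x)/Q(x))

Computing term by term:
  P(1)·log₂(P(1)/Q(1)) = (1/12)·log₂((1/12)/(1/3)) = -0.16667
  P(2)·log₂(P(2)/Q(2)) = (5/12)·log₂((5/12)/(1/3)) = 0.13414
  P(3)·log₂(P(3)/Q(3)) = (1/2)·log₂((1/2)/(1/3)) = 0.29248

D_KL(P||Q) = -0.16667 + 0.13414 + 0.29248 = 0.25995 ≈ 0.2600 bits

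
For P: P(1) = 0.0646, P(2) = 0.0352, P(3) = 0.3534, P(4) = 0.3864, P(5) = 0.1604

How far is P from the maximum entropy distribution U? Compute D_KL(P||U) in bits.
0.4128 bits

U(i) = 1/5 for all i

D_KL(P||U) = Σ P(x) log₂(P(x) / (1/5))
           = Σ P(x) log₂(P(x)) + log₂(5)
           = log₂(5) - H(P)

H(P) = -Σ P(x) log₂(P(x)):
  -P(1)·log₂(P(1)) = -(0.0646)·log₂(0.0646) = 0.25532
  -P(2)·log₂(P(2)) = -(0.0352)·log₂(0.0352) = 0.16996
  -P(3)·log₂(P(3)) = -(0.3534)·log₂(0.3534) = 0.53032
  -P(4)·log₂(P(4)) = -(0.3864)·log₂(0.3864) = 0.53008
  -P(5)·log₂(P(5)) = -(0.1604)·log₂(0.1604) = 0.42350
H(P) = 0.25532 + 0.16996 + 0.53032 + 0.53008 + 0.42350 = 1.90918 bits

log₂(5) = 2.32193 bits

D_KL(P||U) = 2.32193 - 1.90918 = 0.41275 ≈ 0.4128 bits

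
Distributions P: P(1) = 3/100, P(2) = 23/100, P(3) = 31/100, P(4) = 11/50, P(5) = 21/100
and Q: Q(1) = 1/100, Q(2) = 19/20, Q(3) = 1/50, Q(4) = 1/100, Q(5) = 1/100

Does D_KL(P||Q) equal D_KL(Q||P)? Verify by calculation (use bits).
D_KL(P||Q) = 2.7062 bits, D_KL(Q||P) = 1.7605 bits. No — D_KL(P||Q) ≠ D_KL(Q||P) for this pair.

D_KL(P||Q) = Σ P(x) log₂(P(x)/Q(x))

Computing term by term:
  P(1)·log₂(P(1)/Q(1)) = (3/100)·log₂((3/100)/(1/100)) = 0.04755
  P(2)·log₂(P(2)/Q(2)) = (23/100)·log₂((23/100)/(19/20)) = -0.47065
  P(3)·log₂(P(3)/Q(3)) = (31/100)·log₂((31/100)/(1/50)) = 1.22580
  P(4)·log₂(P(4)/Q(4)) = (11/50)·log₂((11/50)/(1/100)) = 0.98107
  P(5)·log₂(P(5)/Q(5)) = (21/100)·log₂((21/100)/(1/100)) = 0.92239

D_KL(P||Q) = 0.04755 - 0.47065 + 1.22580 + 0.98107 + 0.92239 = 2.70616 ≈ 2.7062 bits

D_KL(Q||P) = Σ Q(x) log₂(Q(x)/P(x))

Computing term by term:
  Q(1)·log₂(Q(1)/P(1)) = (1/100)·log₂((1/100)/(3/100)) = -0.01585
  Q(2)·log₂(Q(2)/P(2)) = (19/20)·log₂((19/20)/(23/100)) = 1.94398
  Q(3)·log₂(Q(3)/P(3)) = (1/50)·log₂((1/50)/(31/100)) = -0.07908
  Q(4)·log₂(Q(4)/P(4)) = (1/100)·log₂((1/100)/(11/50)) = -0.04459
  Q(5)·log₂(Q(5)/P(5)) = (1/100)·log₂((1/100)/(21/100)) = -0.04392

D_KL(Q||P) = -0.01585 + 1.94398 - 0.07908 - 0.04459 - 0.04392 = 1.76054 ≈ 1.7605 bits

These are NOT equal (difference: 0.9457 bits). KL divergence is asymmetric: D_KL(P||Q) ≠ D_KL(Q||P) in general.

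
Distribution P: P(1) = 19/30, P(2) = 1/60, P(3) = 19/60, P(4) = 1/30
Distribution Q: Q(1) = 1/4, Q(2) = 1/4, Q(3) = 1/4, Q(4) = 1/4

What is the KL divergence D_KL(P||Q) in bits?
0.7953 bits

D_KL(P||Q) = Σ P(x) log₂(P(x)/Q(x))

Computing term by term:
  P(1)·log₂(P(1)/Q(1)) = (19/30)·log₂((19/30)/(1/4)) = 0.84932
  P(2)·log₂(P(2)/Q(2)) = (1/60)·log₂((1/60)/(1/4)) = -0.06511
  P(3)·log₂(P(3)/Q(3)) = (19/60)·log₂((19/60)/(1/4)) = 0.10800
  P(4)·log₂(P(4)/Q(4)) = (1/30)·log₂((1/30)/(1/4)) = -0.09690

D_KL(P||Q) = 0.84932 - 0.06511 + 0.10800 - 0.09690 = 0.79531 ≈ 0.7953 bits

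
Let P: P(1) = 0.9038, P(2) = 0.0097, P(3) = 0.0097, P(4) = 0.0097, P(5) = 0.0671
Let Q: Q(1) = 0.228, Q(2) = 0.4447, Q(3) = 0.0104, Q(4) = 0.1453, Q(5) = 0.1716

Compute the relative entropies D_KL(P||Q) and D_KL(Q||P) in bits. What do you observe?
D_KL(P||Q) = 1.6125 bits, D_KL(Q||P) = 2.8020 bits. The two directions give different values (D_KL(Q||P) exceeds D_KL(P||Q) by 1.1895 bits): KL divergence is asymmetric.

D_KL(P||Q) = Σ P(x) log₂(P(x)/Q(x))

Computing term by term:
  P(1)·log₂(P(1)/Q(1)) = 0.9038·log₂(0.9038/0.228) = 1.79582
  P(2)·log₂(P(2)/Q(2)) = 0.0097·log₂(0.0097/0.4447) = -0.05353
  P(3)·log₂(P(3)/Q(3)) = 0.0097·log₂(0.0097/0.0104) = -0.00098
  P(4)·log₂(P(4)/Q(4)) = 0.0097·log₂(0.0097/0.1453) = -0.03788
  P(5)·log₂(P(5)/Q(5)) = 0.0671·log₂(0.0671/0.1716) = -0.09090

D_KL(P||Q) = 1.79582 - 0.05353 - 0.00098 - 0.03788 - 0.09090 = 1.61253 ≈ 1.6125 bits

D_KL(Q||P) = Σ Q(x) log₂(Q(x)/P(x))

Computing term by term:
  Q(1)·log₂(Q(1)/P(1)) = 0.228·log₂(0.228/0.9038) = -0.45303
  Q(2)·log₂(Q(2)/P(2)) = 0.4447·log₂(0.4447/0.0097) = 2.45417
  Q(3)·log₂(Q(3)/P(3)) = 0.0104·log₂(0.0104/0.0097) = 0.00105
  Q(4)·log₂(Q(4)/P(4)) = 0.1453·log₂(0.1453/0.0097) = 0.56738
  Q(5)·log₂(Q(5)/P(5)) = 0.1716·log₂(0.1716/0.0671) = 0.23246

D_KL(Q||P) = -0.45303 + 2.45417 + 0.00105 + 0.56738 + 0.23246 = 2.80203 ≈ 2.8020 bits

These are NOT equal (difference: 1.1895 bits). KL divergence is asymmetric: D_KL(P||Q) ≠ D_KL(Q||P) in general.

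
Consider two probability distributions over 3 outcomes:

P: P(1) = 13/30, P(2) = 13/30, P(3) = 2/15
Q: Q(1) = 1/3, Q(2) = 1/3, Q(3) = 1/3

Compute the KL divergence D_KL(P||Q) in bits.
0.1518 bits

D_KL(P||Q) = Σ P(x) log₂(P(x)/Q(x))

Computing term by term:
  P(1)·log₂(P(1)/Q(1)) = (13/30)·log₂((13/30)/(1/3)) = 0.16402
  P(2)·log₂(P(2)/Q(2)) = (13/30)·log₂((13/30)/(1/3)) = 0.16402
  P(3)·log₂(P(3)/Q(3)) = (2/15)·log₂((2/15)/(1/3)) = -0.17626

D_KL(P||Q) = 0.16402 + 0.16402 - 0.17626 = 0.15178 ≈ 0.1518 bits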